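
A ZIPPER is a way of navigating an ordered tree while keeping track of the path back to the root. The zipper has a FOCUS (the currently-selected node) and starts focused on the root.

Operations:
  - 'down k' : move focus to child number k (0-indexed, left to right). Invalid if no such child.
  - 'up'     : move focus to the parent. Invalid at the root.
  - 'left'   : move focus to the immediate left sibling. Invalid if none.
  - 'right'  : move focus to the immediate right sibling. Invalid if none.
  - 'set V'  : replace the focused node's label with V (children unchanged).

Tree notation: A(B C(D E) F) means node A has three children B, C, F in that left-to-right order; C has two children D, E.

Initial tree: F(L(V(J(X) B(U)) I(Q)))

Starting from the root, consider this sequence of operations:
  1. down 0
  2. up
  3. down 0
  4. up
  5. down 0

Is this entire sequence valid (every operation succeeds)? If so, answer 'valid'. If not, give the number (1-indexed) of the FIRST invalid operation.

Step 1 (down 0): focus=L path=0 depth=1 children=['V', 'I'] left=[] right=[] parent=F
Step 2 (up): focus=F path=root depth=0 children=['L'] (at root)
Step 3 (down 0): focus=L path=0 depth=1 children=['V', 'I'] left=[] right=[] parent=F
Step 4 (up): focus=F path=root depth=0 children=['L'] (at root)
Step 5 (down 0): focus=L path=0 depth=1 children=['V', 'I'] left=[] right=[] parent=F

Answer: valid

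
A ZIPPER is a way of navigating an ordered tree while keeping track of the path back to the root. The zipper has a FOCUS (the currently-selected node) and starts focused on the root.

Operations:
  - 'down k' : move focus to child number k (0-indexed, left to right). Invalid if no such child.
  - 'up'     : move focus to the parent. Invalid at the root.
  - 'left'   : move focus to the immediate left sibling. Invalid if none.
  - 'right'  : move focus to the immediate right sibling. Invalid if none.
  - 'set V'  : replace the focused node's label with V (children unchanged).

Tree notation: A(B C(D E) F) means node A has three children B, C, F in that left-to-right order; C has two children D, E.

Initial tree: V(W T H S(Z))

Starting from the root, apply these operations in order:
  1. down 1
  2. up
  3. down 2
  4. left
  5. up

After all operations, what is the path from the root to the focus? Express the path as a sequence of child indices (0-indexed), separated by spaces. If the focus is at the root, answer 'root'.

Step 1 (down 1): focus=T path=1 depth=1 children=[] left=['W'] right=['H', 'S'] parent=V
Step 2 (up): focus=V path=root depth=0 children=['W', 'T', 'H', 'S'] (at root)
Step 3 (down 2): focus=H path=2 depth=1 children=[] left=['W', 'T'] right=['S'] parent=V
Step 4 (left): focus=T path=1 depth=1 children=[] left=['W'] right=['H', 'S'] parent=V
Step 5 (up): focus=V path=root depth=0 children=['W', 'T', 'H', 'S'] (at root)

Answer: root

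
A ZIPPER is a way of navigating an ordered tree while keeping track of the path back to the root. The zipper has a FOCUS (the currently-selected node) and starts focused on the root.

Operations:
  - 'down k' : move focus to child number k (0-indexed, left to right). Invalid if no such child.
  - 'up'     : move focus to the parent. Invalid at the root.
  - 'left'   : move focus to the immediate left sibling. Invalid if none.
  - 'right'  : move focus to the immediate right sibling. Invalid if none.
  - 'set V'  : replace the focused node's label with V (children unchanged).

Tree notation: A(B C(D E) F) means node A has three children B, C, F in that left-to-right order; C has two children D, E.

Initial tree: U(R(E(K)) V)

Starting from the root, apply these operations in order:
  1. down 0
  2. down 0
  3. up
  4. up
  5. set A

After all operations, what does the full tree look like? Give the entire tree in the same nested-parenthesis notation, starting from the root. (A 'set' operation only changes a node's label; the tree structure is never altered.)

Step 1 (down 0): focus=R path=0 depth=1 children=['E'] left=[] right=['V'] parent=U
Step 2 (down 0): focus=E path=0/0 depth=2 children=['K'] left=[] right=[] parent=R
Step 3 (up): focus=R path=0 depth=1 children=['E'] left=[] right=['V'] parent=U
Step 4 (up): focus=U path=root depth=0 children=['R', 'V'] (at root)
Step 5 (set A): focus=A path=root depth=0 children=['R', 'V'] (at root)

Answer: A(R(E(K)) V)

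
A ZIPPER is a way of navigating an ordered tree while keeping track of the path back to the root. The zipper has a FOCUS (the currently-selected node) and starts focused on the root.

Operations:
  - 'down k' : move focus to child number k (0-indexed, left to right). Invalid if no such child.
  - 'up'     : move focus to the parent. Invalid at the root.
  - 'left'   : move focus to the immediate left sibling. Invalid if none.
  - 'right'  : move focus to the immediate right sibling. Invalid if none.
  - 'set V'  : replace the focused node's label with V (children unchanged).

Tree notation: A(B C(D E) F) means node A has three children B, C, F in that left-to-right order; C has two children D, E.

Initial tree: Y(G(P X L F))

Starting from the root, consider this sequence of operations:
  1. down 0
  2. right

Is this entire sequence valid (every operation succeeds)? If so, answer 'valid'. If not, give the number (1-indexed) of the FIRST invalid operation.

Step 1 (down 0): focus=G path=0 depth=1 children=['P', 'X', 'L', 'F'] left=[] right=[] parent=Y
Step 2 (right): INVALID

Answer: 2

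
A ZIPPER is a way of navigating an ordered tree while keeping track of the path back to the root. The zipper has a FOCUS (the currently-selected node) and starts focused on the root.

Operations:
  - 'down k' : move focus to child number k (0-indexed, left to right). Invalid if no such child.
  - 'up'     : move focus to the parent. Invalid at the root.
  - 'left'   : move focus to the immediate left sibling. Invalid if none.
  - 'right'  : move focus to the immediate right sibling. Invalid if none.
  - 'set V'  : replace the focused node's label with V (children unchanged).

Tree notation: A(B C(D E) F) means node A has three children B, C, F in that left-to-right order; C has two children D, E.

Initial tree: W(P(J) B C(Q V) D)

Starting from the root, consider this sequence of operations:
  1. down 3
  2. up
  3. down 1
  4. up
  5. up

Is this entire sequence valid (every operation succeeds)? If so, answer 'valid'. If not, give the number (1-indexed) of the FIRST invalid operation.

Step 1 (down 3): focus=D path=3 depth=1 children=[] left=['P', 'B', 'C'] right=[] parent=W
Step 2 (up): focus=W path=root depth=0 children=['P', 'B', 'C', 'D'] (at root)
Step 3 (down 1): focus=B path=1 depth=1 children=[] left=['P'] right=['C', 'D'] parent=W
Step 4 (up): focus=W path=root depth=0 children=['P', 'B', 'C', 'D'] (at root)
Step 5 (up): INVALID

Answer: 5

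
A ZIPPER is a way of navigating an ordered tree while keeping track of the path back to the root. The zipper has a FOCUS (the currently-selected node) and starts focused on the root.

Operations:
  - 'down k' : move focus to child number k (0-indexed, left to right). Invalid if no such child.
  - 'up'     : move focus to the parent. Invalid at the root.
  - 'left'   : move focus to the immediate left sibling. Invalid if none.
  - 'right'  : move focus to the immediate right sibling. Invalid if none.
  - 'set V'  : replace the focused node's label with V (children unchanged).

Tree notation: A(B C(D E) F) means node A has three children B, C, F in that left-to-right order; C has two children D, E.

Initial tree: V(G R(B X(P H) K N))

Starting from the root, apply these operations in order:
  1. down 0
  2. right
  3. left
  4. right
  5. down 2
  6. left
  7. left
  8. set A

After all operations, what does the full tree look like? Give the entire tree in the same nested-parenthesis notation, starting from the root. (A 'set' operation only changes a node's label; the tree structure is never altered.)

Step 1 (down 0): focus=G path=0 depth=1 children=[] left=[] right=['R'] parent=V
Step 2 (right): focus=R path=1 depth=1 children=['B', 'X', 'K', 'N'] left=['G'] right=[] parent=V
Step 3 (left): focus=G path=0 depth=1 children=[] left=[] right=['R'] parent=V
Step 4 (right): focus=R path=1 depth=1 children=['B', 'X', 'K', 'N'] left=['G'] right=[] parent=V
Step 5 (down 2): focus=K path=1/2 depth=2 children=[] left=['B', 'X'] right=['N'] parent=R
Step 6 (left): focus=X path=1/1 depth=2 children=['P', 'H'] left=['B'] right=['K', 'N'] parent=R
Step 7 (left): focus=B path=1/0 depth=2 children=[] left=[] right=['X', 'K', 'N'] parent=R
Step 8 (set A): focus=A path=1/0 depth=2 children=[] left=[] right=['X', 'K', 'N'] parent=R

Answer: V(G R(A X(P H) K N))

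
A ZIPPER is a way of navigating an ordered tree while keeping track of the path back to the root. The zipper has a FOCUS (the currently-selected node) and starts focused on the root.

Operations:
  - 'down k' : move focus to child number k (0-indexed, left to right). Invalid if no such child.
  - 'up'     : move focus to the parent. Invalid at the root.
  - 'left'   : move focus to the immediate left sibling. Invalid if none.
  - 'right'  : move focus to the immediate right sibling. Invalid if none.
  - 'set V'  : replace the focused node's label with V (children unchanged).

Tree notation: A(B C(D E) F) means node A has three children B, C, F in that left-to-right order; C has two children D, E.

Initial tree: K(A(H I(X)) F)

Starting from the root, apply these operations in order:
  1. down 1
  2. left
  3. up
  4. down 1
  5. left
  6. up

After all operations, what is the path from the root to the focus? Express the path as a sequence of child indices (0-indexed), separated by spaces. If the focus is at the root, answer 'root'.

Step 1 (down 1): focus=F path=1 depth=1 children=[] left=['A'] right=[] parent=K
Step 2 (left): focus=A path=0 depth=1 children=['H', 'I'] left=[] right=['F'] parent=K
Step 3 (up): focus=K path=root depth=0 children=['A', 'F'] (at root)
Step 4 (down 1): focus=F path=1 depth=1 children=[] left=['A'] right=[] parent=K
Step 5 (left): focus=A path=0 depth=1 children=['H', 'I'] left=[] right=['F'] parent=K
Step 6 (up): focus=K path=root depth=0 children=['A', 'F'] (at root)

Answer: root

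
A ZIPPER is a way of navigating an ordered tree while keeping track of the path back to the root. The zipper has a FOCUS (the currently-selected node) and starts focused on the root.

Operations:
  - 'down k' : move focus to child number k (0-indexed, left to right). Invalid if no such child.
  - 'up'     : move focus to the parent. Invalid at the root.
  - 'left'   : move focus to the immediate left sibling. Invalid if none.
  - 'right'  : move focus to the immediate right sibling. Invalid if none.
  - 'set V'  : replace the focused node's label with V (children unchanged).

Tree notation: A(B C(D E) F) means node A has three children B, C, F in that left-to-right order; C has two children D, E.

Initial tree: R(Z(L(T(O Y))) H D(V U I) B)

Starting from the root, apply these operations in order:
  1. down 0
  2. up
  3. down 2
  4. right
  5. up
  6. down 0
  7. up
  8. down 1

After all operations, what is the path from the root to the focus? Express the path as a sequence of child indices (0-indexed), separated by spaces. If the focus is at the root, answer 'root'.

Step 1 (down 0): focus=Z path=0 depth=1 children=['L'] left=[] right=['H', 'D', 'B'] parent=R
Step 2 (up): focus=R path=root depth=0 children=['Z', 'H', 'D', 'B'] (at root)
Step 3 (down 2): focus=D path=2 depth=1 children=['V', 'U', 'I'] left=['Z', 'H'] right=['B'] parent=R
Step 4 (right): focus=B path=3 depth=1 children=[] left=['Z', 'H', 'D'] right=[] parent=R
Step 5 (up): focus=R path=root depth=0 children=['Z', 'H', 'D', 'B'] (at root)
Step 6 (down 0): focus=Z path=0 depth=1 children=['L'] left=[] right=['H', 'D', 'B'] parent=R
Step 7 (up): focus=R path=root depth=0 children=['Z', 'H', 'D', 'B'] (at root)
Step 8 (down 1): focus=H path=1 depth=1 children=[] left=['Z'] right=['D', 'B'] parent=R

Answer: 1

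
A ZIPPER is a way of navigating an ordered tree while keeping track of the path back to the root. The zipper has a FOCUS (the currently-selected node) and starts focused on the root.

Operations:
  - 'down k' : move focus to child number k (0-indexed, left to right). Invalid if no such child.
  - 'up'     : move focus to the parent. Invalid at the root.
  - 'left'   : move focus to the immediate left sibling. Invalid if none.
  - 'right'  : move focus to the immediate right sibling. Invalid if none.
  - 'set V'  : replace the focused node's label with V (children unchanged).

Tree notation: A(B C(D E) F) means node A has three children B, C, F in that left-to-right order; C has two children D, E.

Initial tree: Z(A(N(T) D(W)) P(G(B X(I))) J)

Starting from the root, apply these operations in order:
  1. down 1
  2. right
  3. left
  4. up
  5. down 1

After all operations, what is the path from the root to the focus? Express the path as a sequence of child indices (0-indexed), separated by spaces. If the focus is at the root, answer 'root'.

Answer: 1

Derivation:
Step 1 (down 1): focus=P path=1 depth=1 children=['G'] left=['A'] right=['J'] parent=Z
Step 2 (right): focus=J path=2 depth=1 children=[] left=['A', 'P'] right=[] parent=Z
Step 3 (left): focus=P path=1 depth=1 children=['G'] left=['A'] right=['J'] parent=Z
Step 4 (up): focus=Z path=root depth=0 children=['A', 'P', 'J'] (at root)
Step 5 (down 1): focus=P path=1 depth=1 children=['G'] left=['A'] right=['J'] parent=Z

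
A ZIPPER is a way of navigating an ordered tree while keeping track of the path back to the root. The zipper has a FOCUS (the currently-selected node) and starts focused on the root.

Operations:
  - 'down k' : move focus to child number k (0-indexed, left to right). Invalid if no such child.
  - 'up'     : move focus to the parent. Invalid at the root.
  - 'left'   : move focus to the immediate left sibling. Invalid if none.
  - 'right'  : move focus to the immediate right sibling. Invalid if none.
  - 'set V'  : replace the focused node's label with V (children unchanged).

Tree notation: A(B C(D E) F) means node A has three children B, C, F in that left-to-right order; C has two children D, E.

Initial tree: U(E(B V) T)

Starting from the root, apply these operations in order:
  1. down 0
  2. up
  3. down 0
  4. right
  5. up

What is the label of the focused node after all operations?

Step 1 (down 0): focus=E path=0 depth=1 children=['B', 'V'] left=[] right=['T'] parent=U
Step 2 (up): focus=U path=root depth=0 children=['E', 'T'] (at root)
Step 3 (down 0): focus=E path=0 depth=1 children=['B', 'V'] left=[] right=['T'] parent=U
Step 4 (right): focus=T path=1 depth=1 children=[] left=['E'] right=[] parent=U
Step 5 (up): focus=U path=root depth=0 children=['E', 'T'] (at root)

Answer: U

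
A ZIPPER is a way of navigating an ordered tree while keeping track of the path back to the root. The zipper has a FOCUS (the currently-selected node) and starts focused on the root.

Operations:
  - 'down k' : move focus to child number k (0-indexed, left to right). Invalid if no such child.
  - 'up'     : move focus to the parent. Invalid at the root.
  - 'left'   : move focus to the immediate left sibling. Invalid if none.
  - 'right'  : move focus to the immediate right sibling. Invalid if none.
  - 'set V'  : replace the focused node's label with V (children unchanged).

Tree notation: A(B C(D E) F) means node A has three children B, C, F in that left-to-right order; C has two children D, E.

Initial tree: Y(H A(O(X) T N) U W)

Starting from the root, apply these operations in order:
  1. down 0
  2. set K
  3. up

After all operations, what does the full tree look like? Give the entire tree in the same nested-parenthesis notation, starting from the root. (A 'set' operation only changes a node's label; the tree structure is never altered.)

Answer: Y(K A(O(X) T N) U W)

Derivation:
Step 1 (down 0): focus=H path=0 depth=1 children=[] left=[] right=['A', 'U', 'W'] parent=Y
Step 2 (set K): focus=K path=0 depth=1 children=[] left=[] right=['A', 'U', 'W'] parent=Y
Step 3 (up): focus=Y path=root depth=0 children=['K', 'A', 'U', 'W'] (at root)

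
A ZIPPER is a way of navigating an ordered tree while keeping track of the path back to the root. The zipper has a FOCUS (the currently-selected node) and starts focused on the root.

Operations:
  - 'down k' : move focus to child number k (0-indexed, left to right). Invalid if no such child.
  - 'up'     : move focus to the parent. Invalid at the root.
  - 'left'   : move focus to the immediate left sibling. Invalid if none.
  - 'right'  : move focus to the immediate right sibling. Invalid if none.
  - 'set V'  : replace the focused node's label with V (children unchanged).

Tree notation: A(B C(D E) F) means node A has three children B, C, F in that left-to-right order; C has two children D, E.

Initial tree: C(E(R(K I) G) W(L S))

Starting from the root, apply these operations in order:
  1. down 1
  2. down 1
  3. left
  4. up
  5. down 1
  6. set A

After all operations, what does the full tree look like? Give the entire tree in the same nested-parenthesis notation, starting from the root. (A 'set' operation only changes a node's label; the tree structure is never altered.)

Answer: C(E(R(K I) G) W(L A))

Derivation:
Step 1 (down 1): focus=W path=1 depth=1 children=['L', 'S'] left=['E'] right=[] parent=C
Step 2 (down 1): focus=S path=1/1 depth=2 children=[] left=['L'] right=[] parent=W
Step 3 (left): focus=L path=1/0 depth=2 children=[] left=[] right=['S'] parent=W
Step 4 (up): focus=W path=1 depth=1 children=['L', 'S'] left=['E'] right=[] parent=C
Step 5 (down 1): focus=S path=1/1 depth=2 children=[] left=['L'] right=[] parent=W
Step 6 (set A): focus=A path=1/1 depth=2 children=[] left=['L'] right=[] parent=W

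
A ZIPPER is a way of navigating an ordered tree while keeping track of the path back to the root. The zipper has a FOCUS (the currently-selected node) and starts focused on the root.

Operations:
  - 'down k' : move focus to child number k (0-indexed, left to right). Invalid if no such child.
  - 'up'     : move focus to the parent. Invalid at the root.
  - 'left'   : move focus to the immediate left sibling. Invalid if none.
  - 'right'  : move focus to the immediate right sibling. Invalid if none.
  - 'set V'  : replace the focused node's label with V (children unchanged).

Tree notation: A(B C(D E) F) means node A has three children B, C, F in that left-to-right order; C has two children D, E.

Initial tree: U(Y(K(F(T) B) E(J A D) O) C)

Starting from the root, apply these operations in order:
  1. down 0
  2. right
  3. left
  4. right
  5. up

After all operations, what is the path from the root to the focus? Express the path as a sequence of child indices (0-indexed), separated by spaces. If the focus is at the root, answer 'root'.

Answer: root

Derivation:
Step 1 (down 0): focus=Y path=0 depth=1 children=['K', 'E', 'O'] left=[] right=['C'] parent=U
Step 2 (right): focus=C path=1 depth=1 children=[] left=['Y'] right=[] parent=U
Step 3 (left): focus=Y path=0 depth=1 children=['K', 'E', 'O'] left=[] right=['C'] parent=U
Step 4 (right): focus=C path=1 depth=1 children=[] left=['Y'] right=[] parent=U
Step 5 (up): focus=U path=root depth=0 children=['Y', 'C'] (at root)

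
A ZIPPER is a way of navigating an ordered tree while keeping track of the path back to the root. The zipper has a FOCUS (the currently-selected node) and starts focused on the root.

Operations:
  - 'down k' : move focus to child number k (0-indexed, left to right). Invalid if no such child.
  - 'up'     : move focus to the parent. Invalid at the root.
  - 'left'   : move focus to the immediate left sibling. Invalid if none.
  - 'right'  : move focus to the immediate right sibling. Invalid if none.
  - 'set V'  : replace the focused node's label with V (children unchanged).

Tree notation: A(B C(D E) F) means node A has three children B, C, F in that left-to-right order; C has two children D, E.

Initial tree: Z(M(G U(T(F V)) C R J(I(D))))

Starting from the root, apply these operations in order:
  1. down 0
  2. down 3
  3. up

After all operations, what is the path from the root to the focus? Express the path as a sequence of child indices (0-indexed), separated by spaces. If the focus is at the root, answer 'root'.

Answer: 0

Derivation:
Step 1 (down 0): focus=M path=0 depth=1 children=['G', 'U', 'C', 'R', 'J'] left=[] right=[] parent=Z
Step 2 (down 3): focus=R path=0/3 depth=2 children=[] left=['G', 'U', 'C'] right=['J'] parent=M
Step 3 (up): focus=M path=0 depth=1 children=['G', 'U', 'C', 'R', 'J'] left=[] right=[] parent=Z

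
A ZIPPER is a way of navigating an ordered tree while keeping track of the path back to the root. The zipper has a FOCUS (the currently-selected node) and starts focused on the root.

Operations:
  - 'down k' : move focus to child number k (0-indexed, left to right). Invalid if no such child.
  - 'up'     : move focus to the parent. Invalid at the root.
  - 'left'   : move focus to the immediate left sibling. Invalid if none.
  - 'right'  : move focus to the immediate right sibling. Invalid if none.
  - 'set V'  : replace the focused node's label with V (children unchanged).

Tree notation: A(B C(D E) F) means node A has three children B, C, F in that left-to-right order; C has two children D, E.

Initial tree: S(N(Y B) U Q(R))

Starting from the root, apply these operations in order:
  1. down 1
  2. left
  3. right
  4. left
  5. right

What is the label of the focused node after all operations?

Answer: U

Derivation:
Step 1 (down 1): focus=U path=1 depth=1 children=[] left=['N'] right=['Q'] parent=S
Step 2 (left): focus=N path=0 depth=1 children=['Y', 'B'] left=[] right=['U', 'Q'] parent=S
Step 3 (right): focus=U path=1 depth=1 children=[] left=['N'] right=['Q'] parent=S
Step 4 (left): focus=N path=0 depth=1 children=['Y', 'B'] left=[] right=['U', 'Q'] parent=S
Step 5 (right): focus=U path=1 depth=1 children=[] left=['N'] right=['Q'] parent=S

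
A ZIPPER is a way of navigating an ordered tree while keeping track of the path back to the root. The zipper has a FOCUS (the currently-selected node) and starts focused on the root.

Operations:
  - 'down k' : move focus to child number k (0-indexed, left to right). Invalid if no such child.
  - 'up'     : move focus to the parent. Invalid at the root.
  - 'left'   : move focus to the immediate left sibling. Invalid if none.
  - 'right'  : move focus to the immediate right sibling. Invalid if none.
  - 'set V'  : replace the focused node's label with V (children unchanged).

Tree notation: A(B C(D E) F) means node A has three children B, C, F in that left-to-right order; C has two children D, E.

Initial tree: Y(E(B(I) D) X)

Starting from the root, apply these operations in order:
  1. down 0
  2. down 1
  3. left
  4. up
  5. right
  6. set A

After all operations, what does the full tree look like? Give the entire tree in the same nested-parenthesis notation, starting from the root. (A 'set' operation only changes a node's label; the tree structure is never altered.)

Step 1 (down 0): focus=E path=0 depth=1 children=['B', 'D'] left=[] right=['X'] parent=Y
Step 2 (down 1): focus=D path=0/1 depth=2 children=[] left=['B'] right=[] parent=E
Step 3 (left): focus=B path=0/0 depth=2 children=['I'] left=[] right=['D'] parent=E
Step 4 (up): focus=E path=0 depth=1 children=['B', 'D'] left=[] right=['X'] parent=Y
Step 5 (right): focus=X path=1 depth=1 children=[] left=['E'] right=[] parent=Y
Step 6 (set A): focus=A path=1 depth=1 children=[] left=['E'] right=[] parent=Y

Answer: Y(E(B(I) D) A)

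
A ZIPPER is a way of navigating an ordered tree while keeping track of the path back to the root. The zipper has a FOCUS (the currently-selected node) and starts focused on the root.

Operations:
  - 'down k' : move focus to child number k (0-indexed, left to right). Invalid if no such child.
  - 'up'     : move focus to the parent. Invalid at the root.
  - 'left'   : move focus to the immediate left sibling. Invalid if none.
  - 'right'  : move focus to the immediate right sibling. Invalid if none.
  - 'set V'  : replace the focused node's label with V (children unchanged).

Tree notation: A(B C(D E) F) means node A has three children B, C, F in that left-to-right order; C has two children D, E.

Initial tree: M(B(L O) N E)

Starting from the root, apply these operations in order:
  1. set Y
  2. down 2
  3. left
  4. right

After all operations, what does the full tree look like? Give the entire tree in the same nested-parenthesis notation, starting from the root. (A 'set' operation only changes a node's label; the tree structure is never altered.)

Step 1 (set Y): focus=Y path=root depth=0 children=['B', 'N', 'E'] (at root)
Step 2 (down 2): focus=E path=2 depth=1 children=[] left=['B', 'N'] right=[] parent=Y
Step 3 (left): focus=N path=1 depth=1 children=[] left=['B'] right=['E'] parent=Y
Step 4 (right): focus=E path=2 depth=1 children=[] left=['B', 'N'] right=[] parent=Y

Answer: Y(B(L O) N E)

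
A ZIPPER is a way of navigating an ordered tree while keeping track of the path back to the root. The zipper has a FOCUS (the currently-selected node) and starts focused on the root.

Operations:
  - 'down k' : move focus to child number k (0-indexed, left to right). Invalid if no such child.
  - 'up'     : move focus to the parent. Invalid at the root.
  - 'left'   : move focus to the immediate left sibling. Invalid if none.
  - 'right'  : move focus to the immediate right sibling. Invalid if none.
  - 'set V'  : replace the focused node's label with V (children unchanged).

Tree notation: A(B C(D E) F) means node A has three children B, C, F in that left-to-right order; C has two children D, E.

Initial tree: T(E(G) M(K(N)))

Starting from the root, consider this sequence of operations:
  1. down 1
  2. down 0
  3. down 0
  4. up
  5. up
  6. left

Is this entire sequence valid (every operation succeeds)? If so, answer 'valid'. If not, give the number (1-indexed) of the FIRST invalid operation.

Step 1 (down 1): focus=M path=1 depth=1 children=['K'] left=['E'] right=[] parent=T
Step 2 (down 0): focus=K path=1/0 depth=2 children=['N'] left=[] right=[] parent=M
Step 3 (down 0): focus=N path=1/0/0 depth=3 children=[] left=[] right=[] parent=K
Step 4 (up): focus=K path=1/0 depth=2 children=['N'] left=[] right=[] parent=M
Step 5 (up): focus=M path=1 depth=1 children=['K'] left=['E'] right=[] parent=T
Step 6 (left): focus=E path=0 depth=1 children=['G'] left=[] right=['M'] parent=T

Answer: valid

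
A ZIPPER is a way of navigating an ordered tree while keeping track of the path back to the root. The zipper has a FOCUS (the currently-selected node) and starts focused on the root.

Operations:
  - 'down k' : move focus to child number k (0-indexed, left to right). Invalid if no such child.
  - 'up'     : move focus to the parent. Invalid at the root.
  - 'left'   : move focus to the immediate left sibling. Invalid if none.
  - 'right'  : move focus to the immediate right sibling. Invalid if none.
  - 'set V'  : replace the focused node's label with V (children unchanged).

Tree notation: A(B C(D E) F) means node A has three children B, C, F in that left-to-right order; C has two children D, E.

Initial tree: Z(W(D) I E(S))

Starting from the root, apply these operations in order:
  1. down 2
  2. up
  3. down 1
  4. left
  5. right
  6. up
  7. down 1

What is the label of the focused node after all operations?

Answer: I

Derivation:
Step 1 (down 2): focus=E path=2 depth=1 children=['S'] left=['W', 'I'] right=[] parent=Z
Step 2 (up): focus=Z path=root depth=0 children=['W', 'I', 'E'] (at root)
Step 3 (down 1): focus=I path=1 depth=1 children=[] left=['W'] right=['E'] parent=Z
Step 4 (left): focus=W path=0 depth=1 children=['D'] left=[] right=['I', 'E'] parent=Z
Step 5 (right): focus=I path=1 depth=1 children=[] left=['W'] right=['E'] parent=Z
Step 6 (up): focus=Z path=root depth=0 children=['W', 'I', 'E'] (at root)
Step 7 (down 1): focus=I path=1 depth=1 children=[] left=['W'] right=['E'] parent=Z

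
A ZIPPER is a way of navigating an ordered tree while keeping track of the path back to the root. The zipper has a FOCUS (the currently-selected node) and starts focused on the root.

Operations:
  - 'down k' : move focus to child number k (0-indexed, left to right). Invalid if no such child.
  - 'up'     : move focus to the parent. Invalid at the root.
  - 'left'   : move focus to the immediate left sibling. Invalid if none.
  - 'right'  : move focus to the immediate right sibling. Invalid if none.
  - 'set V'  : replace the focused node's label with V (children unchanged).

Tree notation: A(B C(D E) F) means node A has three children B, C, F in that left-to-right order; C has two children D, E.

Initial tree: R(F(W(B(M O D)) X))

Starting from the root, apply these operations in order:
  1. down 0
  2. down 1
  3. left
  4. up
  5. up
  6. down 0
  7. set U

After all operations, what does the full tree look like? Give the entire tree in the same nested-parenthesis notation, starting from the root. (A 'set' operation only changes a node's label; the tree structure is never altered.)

Answer: R(U(W(B(M O D)) X))

Derivation:
Step 1 (down 0): focus=F path=0 depth=1 children=['W', 'X'] left=[] right=[] parent=R
Step 2 (down 1): focus=X path=0/1 depth=2 children=[] left=['W'] right=[] parent=F
Step 3 (left): focus=W path=0/0 depth=2 children=['B'] left=[] right=['X'] parent=F
Step 4 (up): focus=F path=0 depth=1 children=['W', 'X'] left=[] right=[] parent=R
Step 5 (up): focus=R path=root depth=0 children=['F'] (at root)
Step 6 (down 0): focus=F path=0 depth=1 children=['W', 'X'] left=[] right=[] parent=R
Step 7 (set U): focus=U path=0 depth=1 children=['W', 'X'] left=[] right=[] parent=R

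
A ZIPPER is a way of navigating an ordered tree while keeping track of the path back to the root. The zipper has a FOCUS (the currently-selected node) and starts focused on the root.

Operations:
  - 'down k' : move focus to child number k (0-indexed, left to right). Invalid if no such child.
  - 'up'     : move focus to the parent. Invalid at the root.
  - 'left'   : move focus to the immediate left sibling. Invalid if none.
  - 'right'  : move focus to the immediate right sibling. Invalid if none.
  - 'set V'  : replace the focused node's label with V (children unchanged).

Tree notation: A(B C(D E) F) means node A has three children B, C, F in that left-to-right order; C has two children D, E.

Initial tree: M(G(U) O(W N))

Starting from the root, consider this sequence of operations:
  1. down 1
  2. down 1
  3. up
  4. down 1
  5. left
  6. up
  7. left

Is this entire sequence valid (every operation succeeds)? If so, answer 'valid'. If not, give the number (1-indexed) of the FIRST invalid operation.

Answer: valid

Derivation:
Step 1 (down 1): focus=O path=1 depth=1 children=['W', 'N'] left=['G'] right=[] parent=M
Step 2 (down 1): focus=N path=1/1 depth=2 children=[] left=['W'] right=[] parent=O
Step 3 (up): focus=O path=1 depth=1 children=['W', 'N'] left=['G'] right=[] parent=M
Step 4 (down 1): focus=N path=1/1 depth=2 children=[] left=['W'] right=[] parent=O
Step 5 (left): focus=W path=1/0 depth=2 children=[] left=[] right=['N'] parent=O
Step 6 (up): focus=O path=1 depth=1 children=['W', 'N'] left=['G'] right=[] parent=M
Step 7 (left): focus=G path=0 depth=1 children=['U'] left=[] right=['O'] parent=M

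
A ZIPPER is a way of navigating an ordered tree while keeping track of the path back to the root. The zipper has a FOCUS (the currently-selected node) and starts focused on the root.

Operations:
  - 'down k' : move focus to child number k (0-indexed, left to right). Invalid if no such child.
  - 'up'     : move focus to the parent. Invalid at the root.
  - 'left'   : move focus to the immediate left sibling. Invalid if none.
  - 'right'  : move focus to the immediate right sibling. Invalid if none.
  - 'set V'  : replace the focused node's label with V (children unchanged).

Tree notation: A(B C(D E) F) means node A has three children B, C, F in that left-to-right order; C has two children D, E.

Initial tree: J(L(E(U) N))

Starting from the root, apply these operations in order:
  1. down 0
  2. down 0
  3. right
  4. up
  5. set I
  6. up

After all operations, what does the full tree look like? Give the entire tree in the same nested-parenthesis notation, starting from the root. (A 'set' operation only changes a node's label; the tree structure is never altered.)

Step 1 (down 0): focus=L path=0 depth=1 children=['E', 'N'] left=[] right=[] parent=J
Step 2 (down 0): focus=E path=0/0 depth=2 children=['U'] left=[] right=['N'] parent=L
Step 3 (right): focus=N path=0/1 depth=2 children=[] left=['E'] right=[] parent=L
Step 4 (up): focus=L path=0 depth=1 children=['E', 'N'] left=[] right=[] parent=J
Step 5 (set I): focus=I path=0 depth=1 children=['E', 'N'] left=[] right=[] parent=J
Step 6 (up): focus=J path=root depth=0 children=['I'] (at root)

Answer: J(I(E(U) N))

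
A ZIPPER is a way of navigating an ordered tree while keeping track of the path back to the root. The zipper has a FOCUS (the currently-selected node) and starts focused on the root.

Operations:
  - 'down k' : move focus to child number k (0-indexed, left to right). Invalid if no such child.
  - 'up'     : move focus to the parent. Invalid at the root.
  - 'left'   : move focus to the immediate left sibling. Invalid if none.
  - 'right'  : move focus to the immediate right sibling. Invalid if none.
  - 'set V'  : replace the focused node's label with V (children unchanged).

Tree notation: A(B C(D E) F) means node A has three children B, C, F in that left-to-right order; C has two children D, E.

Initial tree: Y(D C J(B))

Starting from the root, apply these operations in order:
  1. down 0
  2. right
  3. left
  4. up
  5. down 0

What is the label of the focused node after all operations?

Answer: D

Derivation:
Step 1 (down 0): focus=D path=0 depth=1 children=[] left=[] right=['C', 'J'] parent=Y
Step 2 (right): focus=C path=1 depth=1 children=[] left=['D'] right=['J'] parent=Y
Step 3 (left): focus=D path=0 depth=1 children=[] left=[] right=['C', 'J'] parent=Y
Step 4 (up): focus=Y path=root depth=0 children=['D', 'C', 'J'] (at root)
Step 5 (down 0): focus=D path=0 depth=1 children=[] left=[] right=['C', 'J'] parent=Y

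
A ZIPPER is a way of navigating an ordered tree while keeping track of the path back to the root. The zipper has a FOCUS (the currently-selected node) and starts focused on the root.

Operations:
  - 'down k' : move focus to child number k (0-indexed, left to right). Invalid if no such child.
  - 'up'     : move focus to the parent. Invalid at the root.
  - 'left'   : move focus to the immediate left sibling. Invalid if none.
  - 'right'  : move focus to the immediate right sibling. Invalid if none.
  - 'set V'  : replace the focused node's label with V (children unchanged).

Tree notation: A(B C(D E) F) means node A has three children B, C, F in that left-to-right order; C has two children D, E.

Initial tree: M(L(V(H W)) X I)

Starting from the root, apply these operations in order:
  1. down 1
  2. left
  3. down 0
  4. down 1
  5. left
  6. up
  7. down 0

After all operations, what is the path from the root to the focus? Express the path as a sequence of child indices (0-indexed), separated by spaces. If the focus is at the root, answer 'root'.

Step 1 (down 1): focus=X path=1 depth=1 children=[] left=['L'] right=['I'] parent=M
Step 2 (left): focus=L path=0 depth=1 children=['V'] left=[] right=['X', 'I'] parent=M
Step 3 (down 0): focus=V path=0/0 depth=2 children=['H', 'W'] left=[] right=[] parent=L
Step 4 (down 1): focus=W path=0/0/1 depth=3 children=[] left=['H'] right=[] parent=V
Step 5 (left): focus=H path=0/0/0 depth=3 children=[] left=[] right=['W'] parent=V
Step 6 (up): focus=V path=0/0 depth=2 children=['H', 'W'] left=[] right=[] parent=L
Step 7 (down 0): focus=H path=0/0/0 depth=3 children=[] left=[] right=['W'] parent=V

Answer: 0 0 0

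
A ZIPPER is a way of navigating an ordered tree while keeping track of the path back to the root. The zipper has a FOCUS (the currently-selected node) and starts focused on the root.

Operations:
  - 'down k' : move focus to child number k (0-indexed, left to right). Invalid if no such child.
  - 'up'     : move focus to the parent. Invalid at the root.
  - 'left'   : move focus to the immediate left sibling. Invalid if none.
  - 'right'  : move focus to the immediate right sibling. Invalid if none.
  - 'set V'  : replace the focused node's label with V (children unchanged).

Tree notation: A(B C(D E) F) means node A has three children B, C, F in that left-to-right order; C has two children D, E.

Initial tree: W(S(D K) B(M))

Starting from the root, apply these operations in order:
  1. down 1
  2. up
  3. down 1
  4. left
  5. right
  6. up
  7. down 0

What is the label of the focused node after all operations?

Step 1 (down 1): focus=B path=1 depth=1 children=['M'] left=['S'] right=[] parent=W
Step 2 (up): focus=W path=root depth=0 children=['S', 'B'] (at root)
Step 3 (down 1): focus=B path=1 depth=1 children=['M'] left=['S'] right=[] parent=W
Step 4 (left): focus=S path=0 depth=1 children=['D', 'K'] left=[] right=['B'] parent=W
Step 5 (right): focus=B path=1 depth=1 children=['M'] left=['S'] right=[] parent=W
Step 6 (up): focus=W path=root depth=0 children=['S', 'B'] (at root)
Step 7 (down 0): focus=S path=0 depth=1 children=['D', 'K'] left=[] right=['B'] parent=W

Answer: S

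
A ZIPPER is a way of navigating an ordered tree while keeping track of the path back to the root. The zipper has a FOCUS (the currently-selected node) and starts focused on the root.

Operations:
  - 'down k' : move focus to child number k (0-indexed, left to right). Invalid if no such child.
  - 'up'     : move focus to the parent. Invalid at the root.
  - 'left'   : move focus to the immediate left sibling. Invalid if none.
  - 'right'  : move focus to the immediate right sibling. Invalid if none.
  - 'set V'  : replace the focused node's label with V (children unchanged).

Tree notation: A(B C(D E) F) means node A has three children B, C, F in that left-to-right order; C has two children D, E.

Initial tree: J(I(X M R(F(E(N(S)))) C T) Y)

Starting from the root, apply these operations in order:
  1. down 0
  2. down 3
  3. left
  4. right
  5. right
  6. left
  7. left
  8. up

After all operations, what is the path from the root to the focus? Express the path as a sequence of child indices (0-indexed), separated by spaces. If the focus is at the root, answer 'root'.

Answer: 0

Derivation:
Step 1 (down 0): focus=I path=0 depth=1 children=['X', 'M', 'R', 'C', 'T'] left=[] right=['Y'] parent=J
Step 2 (down 3): focus=C path=0/3 depth=2 children=[] left=['X', 'M', 'R'] right=['T'] parent=I
Step 3 (left): focus=R path=0/2 depth=2 children=['F'] left=['X', 'M'] right=['C', 'T'] parent=I
Step 4 (right): focus=C path=0/3 depth=2 children=[] left=['X', 'M', 'R'] right=['T'] parent=I
Step 5 (right): focus=T path=0/4 depth=2 children=[] left=['X', 'M', 'R', 'C'] right=[] parent=I
Step 6 (left): focus=C path=0/3 depth=2 children=[] left=['X', 'M', 'R'] right=['T'] parent=I
Step 7 (left): focus=R path=0/2 depth=2 children=['F'] left=['X', 'M'] right=['C', 'T'] parent=I
Step 8 (up): focus=I path=0 depth=1 children=['X', 'M', 'R', 'C', 'T'] left=[] right=['Y'] parent=J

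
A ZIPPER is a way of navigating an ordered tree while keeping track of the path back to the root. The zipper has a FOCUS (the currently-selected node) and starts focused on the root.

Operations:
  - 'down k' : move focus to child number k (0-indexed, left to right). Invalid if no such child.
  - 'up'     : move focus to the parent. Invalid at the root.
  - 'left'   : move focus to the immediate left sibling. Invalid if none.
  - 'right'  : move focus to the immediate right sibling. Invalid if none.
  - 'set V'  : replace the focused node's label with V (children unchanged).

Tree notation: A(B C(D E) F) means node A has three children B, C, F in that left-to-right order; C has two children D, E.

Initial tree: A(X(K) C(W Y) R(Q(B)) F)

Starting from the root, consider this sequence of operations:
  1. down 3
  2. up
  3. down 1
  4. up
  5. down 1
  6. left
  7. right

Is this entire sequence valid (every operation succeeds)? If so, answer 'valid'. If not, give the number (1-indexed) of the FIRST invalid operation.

Answer: valid

Derivation:
Step 1 (down 3): focus=F path=3 depth=1 children=[] left=['X', 'C', 'R'] right=[] parent=A
Step 2 (up): focus=A path=root depth=0 children=['X', 'C', 'R', 'F'] (at root)
Step 3 (down 1): focus=C path=1 depth=1 children=['W', 'Y'] left=['X'] right=['R', 'F'] parent=A
Step 4 (up): focus=A path=root depth=0 children=['X', 'C', 'R', 'F'] (at root)
Step 5 (down 1): focus=C path=1 depth=1 children=['W', 'Y'] left=['X'] right=['R', 'F'] parent=A
Step 6 (left): focus=X path=0 depth=1 children=['K'] left=[] right=['C', 'R', 'F'] parent=A
Step 7 (right): focus=C path=1 depth=1 children=['W', 'Y'] left=['X'] right=['R', 'F'] parent=A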